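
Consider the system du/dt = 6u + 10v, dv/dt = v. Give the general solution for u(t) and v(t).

u(t) = -2C_1e^(t) - C_2e^(6t), v(t) = C_1e^(t)

Coefficient matrix A = [[6, 10], [0, 1]].
Characteristic polynomial det(A - λI) = λ^2 - 7λ + 6 = 0.
Eigenvalues λ = 1, 6.
For λ=1: (A-λI) row 1 is [5, 10], so an eigenvector is (-2, 1).
For λ=6: (A-λI) row 1 is [0, 10], so an eigenvector is (-1, 0).
General solution: C_1e^(t)(-2,1) + C_2e^(6t)(-1,0).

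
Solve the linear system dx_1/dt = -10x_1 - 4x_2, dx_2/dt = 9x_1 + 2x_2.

x_1(t) = -2C_1e^(-4t) - 2C_2te^(-4t) - C_2e^(-4t), x_2(t) = 3C_1e^(-4t) + 3C_2te^(-4t) + 2C_2e^(-4t)

Coefficient matrix A = [[-10, -4], [9, 2]].
Characteristic polynomial det(A - λI) = λ^2 + 8λ + 16 = 0.
Single eigenvalue λ = -4 with algebraic multiplicity 2.
Eigenvector v = (-2,3); generalized eigenvector w with (A-λI)w=v is (-1,2).
General solution: e^(-4t)[C_1·v + C_2·(t·v + w)].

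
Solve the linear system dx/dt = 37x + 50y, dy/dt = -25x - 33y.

Coefficient matrix A = [[37, 50], [-25, -33]].
Characteristic polynomial det(A - λI) = λ^2 - 4λ + 29 = 0.
Eigenvalues λ = 2 ± 5i (complex conjugate pair).
For λ=2+5i: an eigenvector is (-1,1) - i(3,-2) = (-1 - 3i, 1 + 2i).
A real fundamental pair from Re and Im of e^((2+5i)t)v: X_1 = e^(2t)(cos(5t)·(-1,1) + sin(5t)·(3,-2)), X_2 = e^(2t)(sin(5t)·(-1,1) - cos(5t)·(3,-2)).
General solution: K_1X_1 + K_2X_2.

x(t) = 3K_1e^(2t)sin(5t) - K_1e^(2t)cos(5t) - K_2e^(2t)sin(5t) - 3K_2e^(2t)cos(5t), y(t) = -2K_1e^(2t)sin(5t) + K_1e^(2t)cos(5t) + K_2e^(2t)sin(5t) + 2K_2e^(2t)cos(5t)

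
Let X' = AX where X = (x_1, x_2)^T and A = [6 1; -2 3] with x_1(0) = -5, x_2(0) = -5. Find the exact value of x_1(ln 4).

-12800

A = [[6,1],[-2,3]]; eigenvalues λ = 4, 5.
Eigenvectors: (1,-2) for λ=4, (-1,1) for λ=5.
From the initial condition, c_1 = 10, c_2 = 15.
x_1(ln 4) = (10)(4^4)(1) + (15)(4^5)(-1) = -12800.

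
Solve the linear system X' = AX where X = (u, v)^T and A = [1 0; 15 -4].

Coefficient matrix A = [[1, 0], [15, -4]].
Characteristic polynomial det(A - λI) = λ^2 + 3λ - 4 = 0.
Eigenvalues λ = 1, -4.
For λ=1: (A-λI) row 2 is [15, -5], so an eigenvector is (-1, -3).
For λ=-4: (A-λI) row 1 is [5, 0], so an eigenvector is (0, 1).
General solution: c_1e^(t)(-1,-3) + c_2e^(-4t)(0,1).

u(t) = -c_1e^(t), v(t) = -3c_1e^(t) + c_2e^(-4t)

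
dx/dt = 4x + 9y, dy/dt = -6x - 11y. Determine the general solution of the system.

Coefficient matrix A = [[4, 9], [-6, -11]].
Characteristic polynomial det(A - λI) = λ^2 + 7λ + 10 = 0.
Eigenvalues λ = -2, -5.
For λ=-2: (A-λI) row 1 is [6, 9], so an eigenvector is (3, -2).
For λ=-5: (A-λI) row 1 is [9, 9], so an eigenvector is (-1, 1).
General solution: C_1e^(-2t)(3,-2) + C_2e^(-5t)(-1,1).

x(t) = 3C_1e^(-2t) - C_2e^(-5t), y(t) = -2C_1e^(-2t) + C_2e^(-5t)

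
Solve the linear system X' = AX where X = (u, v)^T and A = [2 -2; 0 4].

Coefficient matrix A = [[2, -2], [0, 4]].
Characteristic polynomial det(A - λI) = λ^2 - 6λ + 8 = 0.
Eigenvalues λ = 4, 2.
For λ=4: (A-λI) row 1 is [-2, -2], so an eigenvector is (1, -1).
For λ=2: (A-λI) row 1 is [0, -2], so an eigenvector is (-1, 0).
General solution: C_1e^(4t)(1,-1) + C_2e^(2t)(-1,0).

u(t) = C_1e^(4t) - C_2e^(2t), v(t) = -C_1e^(4t)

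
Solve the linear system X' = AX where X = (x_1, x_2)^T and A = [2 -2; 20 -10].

x_1(t) = -C_1e^(-4t)sin(2t) + C_2e^(-4t)cos(2t), x_2(t) = -3C_1e^(-4t)sin(2t) + C_1e^(-4t)cos(2t) + C_2e^(-4t)sin(2t) + 3C_2e^(-4t)cos(2t)

Coefficient matrix A = [[2, -2], [20, -10]].
Characteristic polynomial det(A - λI) = λ^2 + 8λ + 20 = 0.
Eigenvalues λ = -4 ± 2i (complex conjugate pair).
For λ=-4+2i: an eigenvector is (0,1) - i(-1,-3) = (0 + i, 1 + 3i).
A real fundamental pair from Re and Im of e^((-4+2i)t)v: X_1 = e^(-4t)(cos(2t)·(0,1) + sin(2t)·(-1,-3)), X_2 = e^(-4t)(sin(2t)·(0,1) - cos(2t)·(-1,-3)).
General solution: C_1X_1 + C_2X_2.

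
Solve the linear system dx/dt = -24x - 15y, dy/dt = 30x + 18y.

Coefficient matrix A = [[-24, -15], [30, 18]].
Characteristic polynomial det(A - λI) = λ^2 + 6λ + 18 = 0.
Eigenvalues λ = -3 ± 3i (complex conjugate pair).
For λ=-3+3i: an eigenvector is (2,-3) - i(1,-1) = (2 - i, -3 + i).
A real fundamental pair from Re and Im of e^((-3+3i)t)v: X_1 = e^(-3t)(cos(3t)·(2,-3) + sin(3t)·(1,-1)), X_2 = e^(-3t)(sin(3t)·(2,-3) - cos(3t)·(1,-1)).
General solution: K_1X_1 + K_2X_2.

x(t) = K_1e^(-3t)sin(3t) + 2K_1e^(-3t)cos(3t) + 2K_2e^(-3t)sin(3t) - K_2e^(-3t)cos(3t), y(t) = -K_1e^(-3t)sin(3t) - 3K_1e^(-3t)cos(3t) - 3K_2e^(-3t)sin(3t) + K_2e^(-3t)cos(3t)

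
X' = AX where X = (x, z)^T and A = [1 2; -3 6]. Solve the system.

Coefficient matrix A = [[1, 2], [-3, 6]].
Characteristic polynomial det(A - λI) = λ^2 - 7λ + 12 = 0.
Eigenvalues λ = 4, 3.
For λ=4: (A-λI) row 1 is [-3, 2], so an eigenvector is (-2, -3).
For λ=3: (A-λI) row 1 is [-2, 2], so an eigenvector is (1, 1).
General solution: K_1e^(4t)(-2,-3) + K_2e^(3t)(1,1).

x(t) = -2K_1e^(4t) + K_2e^(3t), z(t) = -3K_1e^(4t) + K_2e^(3t)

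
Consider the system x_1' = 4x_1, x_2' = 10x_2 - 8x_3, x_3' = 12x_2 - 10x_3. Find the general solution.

Coefficient matrix A = [[4, 0, 0], [0, 10, -8], [0, 12, -10]].
det(A - λI) = 0 gives eigenvalues λ = 4, 2, -2.
For λ=4: eigenvector (1,0,0).
For λ=2: eigenvector (0,1,1).
For λ=-2: eigenvector (0,2,3).
General solution: c_1e^(4t)(1,0,0) + c_2e^(2t)(0,1,1) + c_3e^(-2t)(0,2,3).

x_1(t) = c_1e^(4t), x_2(t) = c_2e^(2t) + 2c_3e^(-2t), x_3(t) = c_2e^(2t) + 3c_3e^(-2t)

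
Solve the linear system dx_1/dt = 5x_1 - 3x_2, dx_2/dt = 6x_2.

Coefficient matrix A = [[5, -3], [0, 6]].
Characteristic polynomial det(A - λI) = λ^2 - 11λ + 30 = 0.
Eigenvalues λ = 6, 5.
For λ=6: (A-λI) row 1 is [-1, -3], so an eigenvector is (-3, 1).
For λ=5: (A-λI) row 1 is [0, -3], so an eigenvector is (1, 0).
General solution: K_1e^(6t)(-3,1) + K_2e^(5t)(1,0).

x_1(t) = -3K_1e^(6t) + K_2e^(5t), x_2(t) = K_1e^(6t)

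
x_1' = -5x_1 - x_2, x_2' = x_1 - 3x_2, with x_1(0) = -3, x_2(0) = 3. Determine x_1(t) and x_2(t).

x_1(t) = -3e^(-4t), x_2(t) = 3e^(-4t)

Coefficient matrix A = [[-5, -1], [1, -3]].
Characteristic polynomial det(A - λI) = λ^2 + 8λ + 16 = 0.
Single eigenvalue λ = -4 with algebraic multiplicity 2.
Eigenvector v = (-1,1); generalized eigenvector w with (A-λI)w=v is (3,-2).
General solution: e^(-4t)[C_1·v + C_2·(t·v + w)].
Applying x_1(0)=-3, x_2(0)=3 gives C_1=3, C_2=0.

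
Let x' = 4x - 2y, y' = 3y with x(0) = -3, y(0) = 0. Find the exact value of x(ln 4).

-768

A = [[4,-2],[0,3]]; eigenvalues λ = 3, 4.
Eigenvectors: (2,1) for λ=3, (-1,0) for λ=4.
From the initial condition, c_1 = 0, c_2 = 3.
x(ln 4) = (0)(4^3)(2) + (3)(4^4)(-1) = -768.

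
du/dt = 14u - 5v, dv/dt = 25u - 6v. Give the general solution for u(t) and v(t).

u(t) = C_1e^(4t)cos(5t) + C_2e^(4t)sin(5t), v(t) = C_1e^(4t)sin(5t) + 2C_1e^(4t)cos(5t) + 2C_2e^(4t)sin(5t) - C_2e^(4t)cos(5t)

Coefficient matrix A = [[14, -5], [25, -6]].
Characteristic polynomial det(A - λI) = λ^2 - 8λ + 41 = 0.
Eigenvalues λ = 4 ± 5i (complex conjugate pair).
For λ=4+5i: an eigenvector is (1,2) - i(0,1) = (1, 2 - i).
A real fundamental pair from Re and Im of e^((4+5i)t)v: X_1 = e^(4t)(cos(5t)·(1,2) + sin(5t)·(0,1)), X_2 = e^(4t)(sin(5t)·(1,2) - cos(5t)·(0,1)).
General solution: C_1X_1 + C_2X_2.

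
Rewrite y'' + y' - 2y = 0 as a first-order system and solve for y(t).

y(t) = K_1e^(t) + K_2e^(-2t)

Let x_1 = y, x_2 = y'. Then x_1' = x_2 and x_2' = 2x_1 - x_2.
A = [[0,1],[2,-1]]; det(A-λI) = λ^2 + λ - 2.
Eigenvalues λ = 1, -2 with eigenvectors (1,1), (1,-2).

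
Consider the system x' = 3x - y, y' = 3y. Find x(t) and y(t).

Coefficient matrix A = [[3, -1], [0, 3]].
Characteristic polynomial det(A - λI) = λ^2 - 6λ + 9 = 0.
Single eigenvalue λ = 3 with algebraic multiplicity 2.
Eigenvector v = (1,0); generalized eigenvector w with (A-λI)w=v is (-1,-1).
General solution: e^(3t)[K_1·v + K_2·(t·v + w)].

x(t) = K_1e^(3t) + K_2te^(3t) - K_2e^(3t), y(t) = -K_2e^(3t)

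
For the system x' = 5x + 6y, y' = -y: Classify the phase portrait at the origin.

saddle

A = [[5,6],[0,-1]]; det(A-λI) = λ^2 - 4λ - 5.
λ = 5, -1: opposite signs.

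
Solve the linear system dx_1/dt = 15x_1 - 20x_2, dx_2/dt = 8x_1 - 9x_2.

x_1(t) = 2C_1e^(3t)sin(4t) - C_1e^(3t)cos(4t) - C_2e^(3t)sin(4t) - 2C_2e^(3t)cos(4t), x_2(t) = C_1e^(3t)sin(4t) - C_1e^(3t)cos(4t) - C_2e^(3t)sin(4t) - C_2e^(3t)cos(4t)

Coefficient matrix A = [[15, -20], [8, -9]].
Characteristic polynomial det(A - λI) = λ^2 - 6λ + 25 = 0.
Eigenvalues λ = 3 ± 4i (complex conjugate pair).
For λ=3+4i: an eigenvector is (-1,-1) - i(2,1) = (-1 - 2i, -1 - i).
A real fundamental pair from Re and Im of e^((3+4i)t)v: X_1 = e^(3t)(cos(4t)·(-1,-1) + sin(4t)·(2,1)), X_2 = e^(3t)(sin(4t)·(-1,-1) - cos(4t)·(2,1)).
General solution: C_1X_1 + C_2X_2.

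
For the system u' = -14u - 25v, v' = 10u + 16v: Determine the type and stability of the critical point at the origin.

unstable spiral

A = [[-14,-25],[10,16]]; det(A-λI) = λ^2 - 2λ + 26.
λ = 1 ± 5i: positive real part.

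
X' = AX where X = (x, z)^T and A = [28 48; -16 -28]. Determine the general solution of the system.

x(t) = -3K_1e^(-4t) - 2K_2e^(4t), z(t) = 2K_1e^(-4t) + K_2e^(4t)

Coefficient matrix A = [[28, 48], [-16, -28]].
Characteristic polynomial det(A - λI) = λ^2 - 16 = 0.
Eigenvalues λ = -4, 4.
For λ=-4: (A-λI) row 1 is [32, 48], so an eigenvector is (-3, 2).
For λ=4: (A-λI) row 1 is [24, 48], so an eigenvector is (-2, 1).
General solution: K_1e^(-4t)(-3,2) + K_2e^(4t)(-2,1).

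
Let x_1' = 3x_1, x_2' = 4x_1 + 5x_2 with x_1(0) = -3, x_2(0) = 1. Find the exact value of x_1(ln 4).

A = [[3,0],[4,5]]; eigenvalues λ = 5, 3.
Eigenvectors: (0,1) for λ=5, (-1,2) for λ=3.
From the initial condition, c_1 = -5, c_2 = 3.
x_1(ln 4) = (-5)(4^5)(0) + (3)(4^3)(-1) = -192.

-192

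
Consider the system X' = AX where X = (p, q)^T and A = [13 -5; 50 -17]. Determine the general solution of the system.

Coefficient matrix A = [[13, -5], [50, -17]].
Characteristic polynomial det(A - λI) = λ^2 + 4λ + 29 = 0.
Eigenvalues λ = -2 ± 5i (complex conjugate pair).
For λ=-2+5i: an eigenvector is (0,-1) - i(1,3) = (0 - i, -1 - 3i).
A real fundamental pair from Re and Im of e^((-2+5i)t)v: X_1 = e^(-2t)(cos(5t)·(0,-1) + sin(5t)·(1,3)), X_2 = e^(-2t)(sin(5t)·(0,-1) - cos(5t)·(1,3)).
General solution: C_1X_1 + C_2X_2.

p(t) = C_1e^(-2t)sin(5t) - C_2e^(-2t)cos(5t), q(t) = 3C_1e^(-2t)sin(5t) - C_1e^(-2t)cos(5t) - C_2e^(-2t)sin(5t) - 3C_2e^(-2t)cos(5t)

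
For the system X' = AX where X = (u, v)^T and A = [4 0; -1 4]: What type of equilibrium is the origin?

unstable improper node

A = [[4,0],[-1,4]]; det(A-λI) = λ^2 - 8λ + 16.
repeated λ = 4 with a single eigenvector.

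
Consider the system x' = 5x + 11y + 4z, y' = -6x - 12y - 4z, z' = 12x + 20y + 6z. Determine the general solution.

x(t) = -K_1e^(-t) + K_2e^(2t) + K_3e^(-2t), y(t) = 2K_1e^(-t) - K_2e^(2t) - K_3e^(-2t), z(t) = -4K_1e^(-t) + 2K_2e^(2t) + K_3e^(-2t)

Coefficient matrix A = [[5, 11, 4], [-6, -12, -4], [12, 20, 6]].
det(A - λI) = 0 gives eigenvalues λ = -1, 2, -2.
For λ=-1: eigenvector (-1,2,-4).
For λ=2: eigenvector (1,-1,2).
For λ=-2: eigenvector (1,-1,1).
General solution: K_1e^(-t)(-1,2,-4) + K_2e^(2t)(1,-1,2) + K_3e^(-2t)(1,-1,1).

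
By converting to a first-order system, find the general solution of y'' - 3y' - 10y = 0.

Let x_1 = y, x_2 = y'. Then x_1' = x_2 and x_2' = 10x_1 + 3x_2.
A = [[0,1],[10,3]]; det(A-λI) = λ^2 - 3λ - 10.
Eigenvalues λ = 5, -2 with eigenvectors (1,5), (1,-2).

y(t) = c_1e^(5t) + c_2e^(-2t)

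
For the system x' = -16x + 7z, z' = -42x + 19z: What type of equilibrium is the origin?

A = [[-16,7],[-42,19]]; det(A-λI) = λ^2 - 3λ - 10.
λ = -2, 5: opposite signs.

saddle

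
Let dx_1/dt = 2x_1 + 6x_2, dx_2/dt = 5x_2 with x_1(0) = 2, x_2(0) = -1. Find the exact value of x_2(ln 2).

A = [[2,6],[0,5]]; eigenvalues λ = 2, 5.
Eigenvectors: (-1,0) for λ=2, (2,1) for λ=5.
From the initial condition, c_1 = -4, c_2 = -1.
x_2(ln 2) = (-4)(2^2)(0) + (-1)(2^5)(1) = -32.

-32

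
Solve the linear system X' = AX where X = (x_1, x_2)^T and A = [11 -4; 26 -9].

x_1(t) = c_1e^(t)sin(2t) - c_1e^(t)cos(2t) - c_2e^(t)sin(2t) - c_2e^(t)cos(2t), x_2(t) = 2c_1e^(t)sin(2t) - 3c_1e^(t)cos(2t) - 3c_2e^(t)sin(2t) - 2c_2e^(t)cos(2t)

Coefficient matrix A = [[11, -4], [26, -9]].
Characteristic polynomial det(A - λI) = λ^2 - 2λ + 5 = 0.
Eigenvalues λ = 1 ± 2i (complex conjugate pair).
For λ=1+2i: an eigenvector is (-1,-3) - i(1,2) = (-1 - i, -3 - 2i).
A real fundamental pair from Re and Im of e^((1+2i)t)v: X_1 = e^(t)(cos(2t)·(-1,-3) + sin(2t)·(1,2)), X_2 = e^(t)(sin(2t)·(-1,-3) - cos(2t)·(1,2)).
General solution: c_1X_1 + c_2X_2.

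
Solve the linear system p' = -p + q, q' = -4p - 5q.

Coefficient matrix A = [[-1, 1], [-4, -5]].
Characteristic polynomial det(A - λI) = λ^2 + 6λ + 9 = 0.
Single eigenvalue λ = -3 with algebraic multiplicity 2.
Eigenvector v = (1,-2); generalized eigenvector w with (A-λI)w=v is (2,-3).
General solution: e^(-3t)[K_1·v + K_2·(t·v + w)].

p(t) = K_1e^(-3t) + K_2te^(-3t) + 2K_2e^(-3t), q(t) = -2K_1e^(-3t) - 2K_2te^(-3t) - 3K_2e^(-3t)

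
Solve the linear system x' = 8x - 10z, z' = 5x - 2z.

x(t) = -c_1e^(3t)sin(5t) + c_1e^(3t)cos(5t) + c_2e^(3t)sin(5t) + c_2e^(3t)cos(5t), z(t) = c_1e^(3t)cos(5t) + c_2e^(3t)sin(5t)

Coefficient matrix A = [[8, -10], [5, -2]].
Characteristic polynomial det(A - λI) = λ^2 - 6λ + 34 = 0.
Eigenvalues λ = 3 ± 5i (complex conjugate pair).
For λ=3+5i: an eigenvector is (1,1) - i(-1,0) = (1 + i, 1).
A real fundamental pair from Re and Im of e^((3+5i)t)v: X_1 = e^(3t)(cos(5t)·(1,1) + sin(5t)·(-1,0)), X_2 = e^(3t)(sin(5t)·(1,1) - cos(5t)·(-1,0)).
General solution: c_1X_1 + c_2X_2.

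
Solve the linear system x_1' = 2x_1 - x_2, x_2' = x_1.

Coefficient matrix A = [[2, -1], [1, 0]].
Characteristic polynomial det(A - λI) = λ^2 - 2λ + 1 = 0.
Single eigenvalue λ = 1 with algebraic multiplicity 2.
Eigenvector v = (-1,-1); generalized eigenvector w with (A-λI)w=v is (0,1).
General solution: e^(t)[c_1·v + c_2·(t·v + w)].

x_1(t) = -c_1e^(t) - c_2te^(t), x_2(t) = -c_1e^(t) - c_2te^(t) + c_2e^(t)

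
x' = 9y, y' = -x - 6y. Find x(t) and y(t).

Coefficient matrix A = [[0, 9], [-1, -6]].
Characteristic polynomial det(A - λI) = λ^2 + 6λ + 9 = 0.
Single eigenvalue λ = -3 with algebraic multiplicity 2.
Eigenvector v = (3,-1); generalized eigenvector w with (A-λI)w=v is (1,0).
General solution: e^(-3t)[C_1·v + C_2·(t·v + w)].

x(t) = 3C_1e^(-3t) + 3C_2te^(-3t) + C_2e^(-3t), y(t) = -C_1e^(-3t) - C_2te^(-3t)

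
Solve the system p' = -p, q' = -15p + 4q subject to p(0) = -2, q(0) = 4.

Coefficient matrix A = [[-1, 0], [-15, 4]].
Characteristic polynomial det(A - λI) = λ^2 - 3λ - 4 = 0.
Eigenvalues λ = 4, -1.
For λ=4: (A-λI) row 1 is [-5, 0], so an eigenvector is (0, -1).
For λ=-1: (A-λI) row 2 is [-15, 5], so an eigenvector is (1, 3).
General solution: c_1e^(4t)(0,-1) + c_2e^(-t)(1,3).
Applying p(0)=-2, q(0)=4 gives c_1=-10, c_2=-2.

p(t) = -2e^(-t), q(t) = 10e^(4t) - 6e^(-t)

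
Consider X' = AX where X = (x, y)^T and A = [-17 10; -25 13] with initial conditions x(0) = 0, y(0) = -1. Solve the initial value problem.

Coefficient matrix A = [[-17, 10], [-25, 13]].
Characteristic polynomial det(A - λI) = λ^2 + 4λ + 29 = 0.
Eigenvalues λ = -2 ± 5i (complex conjugate pair).
For λ=-2+5i: an eigenvector is (-1,-1) - i(1,2) = (-1 - i, -1 - 2i).
A real fundamental pair from Re and Im of e^((-2+5i)t)v: X_1 = e^(-2t)(cos(5t)·(-1,-1) + sin(5t)·(1,2)), X_2 = e^(-2t)(sin(5t)·(-1,-1) - cos(5t)·(1,2)).
General solution: C_1X_1 + C_2X_2.
Applying x(0)=0, y(0)=-1 gives C_1=-1, C_2=1.

x(t) = -2e^(-2t)sin(5t), y(t) = -3e^(-2t)sin(5t) - e^(-2t)cos(5t)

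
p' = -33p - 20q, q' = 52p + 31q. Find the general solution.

p(t) = 2K_1e^(-t)sin(4t) + K_1e^(-t)cos(4t) + K_2e^(-t)sin(4t) - 2K_2e^(-t)cos(4t), q(t) = -3K_1e^(-t)sin(4t) - 2K_1e^(-t)cos(4t) - 2K_2e^(-t)sin(4t) + 3K_2e^(-t)cos(4t)

Coefficient matrix A = [[-33, -20], [52, 31]].
Characteristic polynomial det(A - λI) = λ^2 + 2λ + 17 = 0.
Eigenvalues λ = -1 ± 4i (complex conjugate pair).
For λ=-1+4i: an eigenvector is (1,-2) - i(2,-3) = (1 - 2i, -2 + 3i).
A real fundamental pair from Re and Im of e^((-1+4i)t)v: X_1 = e^(-t)(cos(4t)·(1,-2) + sin(4t)·(2,-3)), X_2 = e^(-t)(sin(4t)·(1,-2) - cos(4t)·(2,-3)).
General solution: K_1X_1 + K_2X_2.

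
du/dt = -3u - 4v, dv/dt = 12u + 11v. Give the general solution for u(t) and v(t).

Coefficient matrix A = [[-3, -4], [12, 11]].
Characteristic polynomial det(A - λI) = λ^2 - 8λ + 15 = 0.
Eigenvalues λ = 5, 3.
For λ=5: (A-λI) row 1 is [-8, -4], so an eigenvector is (-1, 2).
For λ=3: (A-λI) row 1 is [-6, -4], so an eigenvector is (2, -3).
General solution: C_1e^(5t)(-1,2) + C_2e^(3t)(2,-3).

u(t) = -C_1e^(5t) + 2C_2e^(3t), v(t) = 2C_1e^(5t) - 3C_2e^(3t)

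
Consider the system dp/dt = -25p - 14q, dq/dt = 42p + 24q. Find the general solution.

p(t) = 2K_1e^(-4t) - K_2e^(3t), q(t) = -3K_1e^(-4t) + 2K_2e^(3t)

Coefficient matrix A = [[-25, -14], [42, 24]].
Characteristic polynomial det(A - λI) = λ^2 + λ - 12 = 0.
Eigenvalues λ = -4, 3.
For λ=-4: (A-λI) row 1 is [-21, -14], so an eigenvector is (2, -3).
For λ=3: (A-λI) row 1 is [-28, -14], so an eigenvector is (-1, 2).
General solution: K_1e^(-4t)(2,-3) + K_2e^(3t)(-1,2).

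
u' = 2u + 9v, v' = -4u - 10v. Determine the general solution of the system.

u(t) = 3C_1e^(-4t) + 3C_2te^(-4t) + 2C_2e^(-4t), v(t) = -2C_1e^(-4t) - 2C_2te^(-4t) - C_2e^(-4t)

Coefficient matrix A = [[2, 9], [-4, -10]].
Characteristic polynomial det(A - λI) = λ^2 + 8λ + 16 = 0.
Single eigenvalue λ = -4 with algebraic multiplicity 2.
Eigenvector v = (3,-2); generalized eigenvector w with (A-λI)w=v is (2,-1).
General solution: e^(-4t)[C_1·v + C_2·(t·v + w)].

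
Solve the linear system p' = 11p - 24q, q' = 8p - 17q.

Coefficient matrix A = [[11, -24], [8, -17]].
Characteristic polynomial det(A - λI) = λ^2 + 6λ + 5 = 0.
Eigenvalues λ = -1, -5.
For λ=-1: (A-λI) row 1 is [12, -24], so an eigenvector is (-2, -1).
For λ=-5: (A-λI) row 1 is [16, -24], so an eigenvector is (-3, -2).
General solution: c_1e^(-t)(-2,-1) + c_2e^(-5t)(-3,-2).

p(t) = -2c_1e^(-t) - 3c_2e^(-5t), q(t) = -c_1e^(-t) - 2c_2e^(-5t)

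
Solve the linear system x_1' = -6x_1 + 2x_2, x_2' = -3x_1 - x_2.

x_1(t) = -C_1e^(-4t) + 2C_2e^(-3t), x_2(t) = -C_1e^(-4t) + 3C_2e^(-3t)

Coefficient matrix A = [[-6, 2], [-3, -1]].
Characteristic polynomial det(A - λI) = λ^2 + 7λ + 12 = 0.
Eigenvalues λ = -4, -3.
For λ=-4: (A-λI) row 1 is [-2, 2], so an eigenvector is (-1, -1).
For λ=-3: (A-λI) row 1 is [-3, 2], so an eigenvector is (2, 3).
General solution: C_1e^(-4t)(-1,-1) + C_2e^(-3t)(2,3).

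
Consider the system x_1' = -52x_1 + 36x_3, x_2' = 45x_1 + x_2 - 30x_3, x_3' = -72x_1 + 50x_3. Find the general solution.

x_1(t) = 3K_1e^(-4t) + 2K_2e^(2t), x_2(t) = -3K_1e^(-4t) + K_3e^(t), x_3(t) = 4K_1e^(-4t) + 3K_2e^(2t)

Coefficient matrix A = [[-52, 0, 36], [45, 1, -30], [-72, 0, 50]].
det(A - λI) = 0 gives eigenvalues λ = -4, 2, 1.
For λ=-4: eigenvector (3,-3,4).
For λ=2: eigenvector (2,0,3).
For λ=1: eigenvector (0,1,0).
General solution: K_1e^(-4t)(3,-3,4) + K_2e^(2t)(2,0,3) + K_3e^(t)(0,1,0).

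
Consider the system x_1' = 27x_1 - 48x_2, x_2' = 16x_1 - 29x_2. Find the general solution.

Coefficient matrix A = [[27, -48], [16, -29]].
Characteristic polynomial det(A - λI) = λ^2 + 2λ - 15 = 0.
Eigenvalues λ = -5, 3.
For λ=-5: (A-λI) row 1 is [32, -48], so an eigenvector is (-3, -2).
For λ=3: (A-λI) row 1 is [24, -48], so an eigenvector is (2, 1).
General solution: c_1e^(-5t)(-3,-2) + c_2e^(3t)(2,1).

x_1(t) = -3c_1e^(-5t) + 2c_2e^(3t), x_2(t) = -2c_1e^(-5t) + c_2e^(3t)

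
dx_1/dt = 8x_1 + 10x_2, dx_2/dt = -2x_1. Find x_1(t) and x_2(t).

Coefficient matrix A = [[8, 10], [-2, 0]].
Characteristic polynomial det(A - λI) = λ^2 - 8λ + 20 = 0.
Eigenvalues λ = 4 ± 2i (complex conjugate pair).
For λ=4+2i: an eigenvector is (-1,0) - i(-2,1) = (-1 + 2i, 0 - i).
A real fundamental pair from Re and Im of e^((4+2i)t)v: X_1 = e^(4t)(cos(2t)·(-1,0) + sin(2t)·(-2,1)), X_2 = e^(4t)(sin(2t)·(-1,0) - cos(2t)·(-2,1)).
General solution: c_1X_1 + c_2X_2.

x_1(t) = -2c_1e^(4t)sin(2t) - c_1e^(4t)cos(2t) - c_2e^(4t)sin(2t) + 2c_2e^(4t)cos(2t), x_2(t) = c_1e^(4t)sin(2t) - c_2e^(4t)cos(2t)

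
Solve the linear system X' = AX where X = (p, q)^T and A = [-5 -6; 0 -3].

Coefficient matrix A = [[-5, -6], [0, -3]].
Characteristic polynomial det(A - λI) = λ^2 + 8λ + 15 = 0.
Eigenvalues λ = -3, -5.
For λ=-3: (A-λI) row 1 is [-2, -6], so an eigenvector is (-3, 1).
For λ=-5: (A-λI) row 1 is [0, -6], so an eigenvector is (-1, 0).
General solution: C_1e^(-3t)(-3,1) + C_2e^(-5t)(-1,0).

p(t) = -3C_1e^(-3t) - C_2e^(-5t), q(t) = C_1e^(-3t)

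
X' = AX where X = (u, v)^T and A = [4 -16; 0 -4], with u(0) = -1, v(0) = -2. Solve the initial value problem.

u(t) = 3e^(4t) - 4e^(-4t), v(t) = -2e^(-4t)

Coefficient matrix A = [[4, -16], [0, -4]].
Characteristic polynomial det(A - λI) = λ^2 - 16 = 0.
Eigenvalues λ = 4, -4.
For λ=4: (A-λI) row 1 is [0, -16], so an eigenvector is (-1, 0).
For λ=-4: (A-λI) row 1 is [8, -16], so an eigenvector is (-2, -1).
General solution: c_1e^(4t)(-1,0) + c_2e^(-4t)(-2,-1).
Applying u(0)=-1, v(0)=-2 gives c_1=-3, c_2=2.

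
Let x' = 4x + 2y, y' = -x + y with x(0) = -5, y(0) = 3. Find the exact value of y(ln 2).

A = [[4,2],[-1,1]]; eigenvalues λ = 3, 2.
Eigenvectors: (-2,1) for λ=3, (1,-1) for λ=2.
From the initial condition, c_1 = 2, c_2 = -1.
y(ln 2) = (2)(2^3)(1) + (-1)(2^2)(-1) = 20.

20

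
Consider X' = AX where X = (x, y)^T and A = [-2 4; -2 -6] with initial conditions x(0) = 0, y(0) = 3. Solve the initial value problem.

Coefficient matrix A = [[-2, 4], [-2, -6]].
Characteristic polynomial det(A - λI) = λ^2 + 8λ + 20 = 0.
Eigenvalues λ = -4 ± 2i (complex conjugate pair).
For λ=-4+2i: an eigenvector is (-1,1) - i(1,0) = (-1 - i, 1).
A real fundamental pair from Re and Im of e^((-4+2i)t)v: X_1 = e^(-4t)(cos(2t)·(-1,1) + sin(2t)·(1,0)), X_2 = e^(-4t)(sin(2t)·(-1,1) - cos(2t)·(1,0)).
General solution: K_1X_1 + K_2X_2.
Applying x(0)=0, y(0)=3 gives K_1=3, K_2=-3.

x(t) = 6e^(-4t)sin(2t), y(t) = -3e^(-4t)sin(2t) + 3e^(-4t)cos(2t)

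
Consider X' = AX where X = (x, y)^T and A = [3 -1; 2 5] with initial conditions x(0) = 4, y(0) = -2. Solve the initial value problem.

Coefficient matrix A = [[3, -1], [2, 5]].
Characteristic polynomial det(A - λI) = λ^2 - 8λ + 17 = 0.
Eigenvalues λ = 4 ± i (complex conjugate pair).
For λ=4+i: an eigenvector is (-1,1) - i(0,-1) = (-1, 1 + i).
A real fundamental pair from Re and Im of e^((4+i)t)v: X_1 = e^(4t)(cos(t)·(-1,1) + sin(t)·(0,-1)), X_2 = e^(4t)(sin(t)·(-1,1) - cos(t)·(0,-1)).
General solution: C_1X_1 + C_2X_2.
Applying x(0)=4, y(0)=-2 gives C_1=-4, C_2=2.

x(t) = -2e^(4t)sin(t) + 4e^(4t)cos(t), y(t) = 6e^(4t)sin(t) - 2e^(4t)cos(t)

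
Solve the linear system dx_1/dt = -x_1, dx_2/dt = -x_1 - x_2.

x_1(t) = -K_2e^(-t), x_2(t) = K_1e^(-t) + K_2te^(-t) - 3K_2e^(-t)

Coefficient matrix A = [[-1, 0], [-1, -1]].
Characteristic polynomial det(A - λI) = λ^2 + 2λ + 1 = 0.
Single eigenvalue λ = -1 with algebraic multiplicity 2.
Eigenvector v = (0,1); generalized eigenvector w with (A-λI)w=v is (-1,-3).
General solution: e^(-t)[K_1·v + K_2·(t·v + w)].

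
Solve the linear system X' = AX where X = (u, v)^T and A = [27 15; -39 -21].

Coefficient matrix A = [[27, 15], [-39, -21]].
Characteristic polynomial det(A - λI) = λ^2 - 6λ + 18 = 0.
Eigenvalues λ = 3 ± 3i (complex conjugate pair).
For λ=3+3i: an eigenvector is (-2,3) - i(-1,2) = (-2 + i, 3 - 2i).
A real fundamental pair from Re and Im of e^((3+3i)t)v: X_1 = e^(3t)(cos(3t)·(-2,3) + sin(3t)·(-1,2)), X_2 = e^(3t)(sin(3t)·(-2,3) - cos(3t)·(-1,2)).
General solution: C_1X_1 + C_2X_2.

u(t) = -C_1e^(3t)sin(3t) - 2C_1e^(3t)cos(3t) - 2C_2e^(3t)sin(3t) + C_2e^(3t)cos(3t), v(t) = 2C_1e^(3t)sin(3t) + 3C_1e^(3t)cos(3t) + 3C_2e^(3t)sin(3t) - 2C_2e^(3t)cos(3t)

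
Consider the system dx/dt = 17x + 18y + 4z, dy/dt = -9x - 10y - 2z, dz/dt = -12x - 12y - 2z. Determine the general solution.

x(t) = 2K_1e^(4t) + K_2e^(-t) - 2K_3e^(2t), y(t) = -K_1e^(4t) - K_2e^(-t) + K_3e^(2t), z(t) = -2K_1e^(4t) + 3K_3e^(2t)

Coefficient matrix A = [[17, 18, 4], [-9, -10, -2], [-12, -12, -2]].
det(A - λI) = 0 gives eigenvalues λ = 4, -1, 2.
For λ=4: eigenvector (2,-1,-2).
For λ=-1: eigenvector (1,-1,0).
For λ=2: eigenvector (-2,1,3).
General solution: K_1e^(4t)(2,-1,-2) + K_2e^(-t)(1,-1,0) + K_3e^(2t)(-2,1,3).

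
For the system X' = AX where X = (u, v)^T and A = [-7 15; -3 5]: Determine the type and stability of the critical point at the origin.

A = [[-7,15],[-3,5]]; det(A-λI) = λ^2 + 2λ + 10.
λ = -1 ± 3i: negative real part.

stable spiral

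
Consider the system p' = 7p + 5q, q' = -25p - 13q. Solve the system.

Coefficient matrix A = [[7, 5], [-25, -13]].
Characteristic polynomial det(A - λI) = λ^2 + 6λ + 34 = 0.
Eigenvalues λ = -3 ± 5i (complex conjugate pair).
For λ=-3+5i: an eigenvector is (0,-1) - i(-1,2) = (0 + i, -1 - 2i).
A real fundamental pair from Re and Im of e^((-3+5i)t)v: X_1 = e^(-3t)(cos(5t)·(0,-1) + sin(5t)·(-1,2)), X_2 = e^(-3t)(sin(5t)·(0,-1) - cos(5t)·(-1,2)).
General solution: c_1X_1 + c_2X_2.

p(t) = -c_1e^(-3t)sin(5t) + c_2e^(-3t)cos(5t), q(t) = 2c_1e^(-3t)sin(5t) - c_1e^(-3t)cos(5t) - c_2e^(-3t)sin(5t) - 2c_2e^(-3t)cos(5t)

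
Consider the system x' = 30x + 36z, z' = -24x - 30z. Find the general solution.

Coefficient matrix A = [[30, 36], [-24, -30]].
Characteristic polynomial det(A - λI) = λ^2 - 36 = 0.
Eigenvalues λ = 6, -6.
For λ=6: (A-λI) row 1 is [24, 36], so an eigenvector is (-3, 2).
For λ=-6: (A-λI) row 1 is [36, 36], so an eigenvector is (1, -1).
General solution: C_1e^(6t)(-3,2) + C_2e^(-6t)(1,-1).

x(t) = -3C_1e^(6t) + C_2e^(-6t), z(t) = 2C_1e^(6t) - C_2e^(-6t)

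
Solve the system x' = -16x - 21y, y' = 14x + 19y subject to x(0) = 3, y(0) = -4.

x(t) = 6e^(5t) - 3e^(-2t), y(t) = -6e^(5t) + 2e^(-2t)

Coefficient matrix A = [[-16, -21], [14, 19]].
Characteristic polynomial det(A - λI) = λ^2 - 3λ - 10 = 0.
Eigenvalues λ = -2, 5.
For λ=-2: (A-λI) row 1 is [-14, -21], so an eigenvector is (-3, 2).
For λ=5: (A-λI) row 1 is [-21, -21], so an eigenvector is (1, -1).
General solution: C_1e^(-2t)(-3,2) + C_2e^(5t)(1,-1).
Applying x(0)=3, y(0)=-4 gives C_1=1, C_2=6.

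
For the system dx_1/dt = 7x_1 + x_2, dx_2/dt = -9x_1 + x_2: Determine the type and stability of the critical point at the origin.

unstable improper node

A = [[7,1],[-9,1]]; det(A-λI) = λ^2 - 8λ + 16.
repeated λ = 4 with a single eigenvector.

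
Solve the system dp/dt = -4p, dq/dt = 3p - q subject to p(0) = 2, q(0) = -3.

p(t) = 2e^(-4t), q(t) = -e^(-t) - 2e^(-4t)

Coefficient matrix A = [[-4, 0], [3, -1]].
Characteristic polynomial det(A - λI) = λ^2 + 5λ + 4 = 0.
Eigenvalues λ = -1, -4.
For λ=-1: (A-λI) row 1 is [-3, 0], so an eigenvector is (0, -1).
For λ=-4: (A-λI) row 2 is [3, 3], so an eigenvector is (1, -1).
General solution: K_1e^(-t)(0,-1) + K_2e^(-4t)(1,-1).
Applying p(0)=2, q(0)=-3 gives K_1=1, K_2=2.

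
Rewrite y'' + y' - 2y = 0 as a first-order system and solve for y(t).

Let x_1 = y, x_2 = y'. Then x_1' = x_2 and x_2' = 2x_1 - x_2.
A = [[0,1],[2,-1]]; det(A-λI) = λ^2 + λ - 2.
Eigenvalues λ = 1, -2 with eigenvectors (1,1), (1,-2).

y(t) = c_1e^(t) + c_2e^(-2t)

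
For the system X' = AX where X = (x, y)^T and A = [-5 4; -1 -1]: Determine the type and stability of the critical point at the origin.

A = [[-5,4],[-1,-1]]; det(A-λI) = λ^2 + 6λ + 9.
repeated λ = -3 with a single eigenvector.

stable improper node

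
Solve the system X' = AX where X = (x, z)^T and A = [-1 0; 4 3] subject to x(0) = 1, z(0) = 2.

x(t) = e^(-t), z(t) = 3e^(3t) - e^(-t)

Coefficient matrix A = [[-1, 0], [4, 3]].
Characteristic polynomial det(A - λI) = λ^2 - 2λ - 3 = 0.
Eigenvalues λ = -1, 3.
For λ=-1: (A-λI) row 2 is [4, 4], so an eigenvector is (1, -1).
For λ=3: (A-λI) row 1 is [-4, 0], so an eigenvector is (0, -1).
General solution: K_1e^(-t)(1,-1) + K_2e^(3t)(0,-1).
Applying x(0)=1, z(0)=2 gives K_1=1, K_2=-3.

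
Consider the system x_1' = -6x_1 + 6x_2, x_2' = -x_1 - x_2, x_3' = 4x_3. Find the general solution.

x_1(t) = 2K_1e^(-3t) - 3K_2e^(-4t), x_2(t) = K_1e^(-3t) - K_2e^(-4t), x_3(t) = K_3e^(4t)

Coefficient matrix A = [[-6, 6, 0], [-1, -1, 0], [0, 0, 4]].
det(A - λI) = 0 gives eigenvalues λ = -3, -4, 4.
For λ=-3: eigenvector (2,1,0).
For λ=-4: eigenvector (-3,-1,0).
For λ=4: eigenvector (0,0,1).
General solution: K_1e^(-3t)(2,1,0) + K_2e^(-4t)(-3,-1,0) + K_3e^(4t)(0,0,1).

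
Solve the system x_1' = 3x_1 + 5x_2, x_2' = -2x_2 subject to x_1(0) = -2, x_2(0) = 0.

x_1(t) = -2e^(3t), x_2(t) = 0

Coefficient matrix A = [[3, 5], [0, -2]].
Characteristic polynomial det(A - λI) = λ^2 - λ - 6 = 0.
Eigenvalues λ = 3, -2.
For λ=3: (A-λI) row 1 is [0, 5], so an eigenvector is (-1, 0).
For λ=-2: (A-λI) row 1 is [5, 5], so an eigenvector is (-1, 1).
General solution: c_1e^(3t)(-1,0) + c_2e^(-2t)(-1,1).
Applying x_1(0)=-2, x_2(0)=0 gives c_1=2, c_2=0.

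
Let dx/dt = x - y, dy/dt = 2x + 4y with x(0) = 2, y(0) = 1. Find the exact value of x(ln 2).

A = [[1,-1],[2,4]]; eigenvalues λ = 2, 3.
Eigenvectors: (1,-1) for λ=2, (1,-2) for λ=3.
From the initial condition, c_1 = 5, c_2 = -3.
x(ln 2) = (5)(2^2)(1) + (-3)(2^3)(1) = -4.

-4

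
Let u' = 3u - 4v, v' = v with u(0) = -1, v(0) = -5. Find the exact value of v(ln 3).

-15

A = [[3,-4],[0,1]]; eigenvalues λ = 1, 3.
Eigenvectors: (-2,-1) for λ=1, (1,0) for λ=3.
From the initial condition, c_1 = 5, c_2 = 9.
v(ln 3) = (5)(3^1)(-1) + (9)(3^3)(0) = -15.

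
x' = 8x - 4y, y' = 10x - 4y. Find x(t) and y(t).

x(t) = -C_1e^(2t)sin(2t) + C_1e^(2t)cos(2t) + C_2e^(2t)sin(2t) + C_2e^(2t)cos(2t), y(t) = -C_1e^(2t)sin(2t) + 2C_1e^(2t)cos(2t) + 2C_2e^(2t)sin(2t) + C_2e^(2t)cos(2t)

Coefficient matrix A = [[8, -4], [10, -4]].
Characteristic polynomial det(A - λI) = λ^2 - 4λ + 8 = 0.
Eigenvalues λ = 2 ± 2i (complex conjugate pair).
For λ=2+2i: an eigenvector is (1,2) - i(-1,-1) = (1 + i, 2 + i).
A real fundamental pair from Re and Im of e^((2+2i)t)v: X_1 = e^(2t)(cos(2t)·(1,2) + sin(2t)·(-1,-1)), X_2 = e^(2t)(sin(2t)·(1,2) - cos(2t)·(-1,-1)).
General solution: C_1X_1 + C_2X_2.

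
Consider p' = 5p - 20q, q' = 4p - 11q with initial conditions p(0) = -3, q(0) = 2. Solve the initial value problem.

Coefficient matrix A = [[5, -20], [4, -11]].
Characteristic polynomial det(A - λI) = λ^2 + 6λ + 25 = 0.
Eigenvalues λ = -3 ± 4i (complex conjugate pair).
For λ=-3+4i: an eigenvector is (2,1) - i(-1,0) = (2 + i, 1).
A real fundamental pair from Re and Im of e^((-3+4i)t)v: X_1 = e^(-3t)(cos(4t)·(2,1) + sin(4t)·(-1,0)), X_2 = e^(-3t)(sin(4t)·(2,1) - cos(4t)·(-1,0)).
General solution: K_1X_1 + K_2X_2.
Applying p(0)=-3, q(0)=2 gives K_1=2, K_2=-7.

p(t) = -16e^(-3t)sin(4t) - 3e^(-3t)cos(4t), q(t) = -7e^(-3t)sin(4t) + 2e^(-3t)cos(4t)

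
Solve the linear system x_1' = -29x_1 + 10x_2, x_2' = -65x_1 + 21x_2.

x_1(t) = C_1e^(-4t)sin(5t) + C_1e^(-4t)cos(5t) + C_2e^(-4t)sin(5t) - C_2e^(-4t)cos(5t), x_2(t) = 2C_1e^(-4t)sin(5t) + 3C_1e^(-4t)cos(5t) + 3C_2e^(-4t)sin(5t) - 2C_2e^(-4t)cos(5t)

Coefficient matrix A = [[-29, 10], [-65, 21]].
Characteristic polynomial det(A - λI) = λ^2 + 8λ + 41 = 0.
Eigenvalues λ = -4 ± 5i (complex conjugate pair).
For λ=-4+5i: an eigenvector is (1,3) - i(1,2) = (1 - i, 3 - 2i).
A real fundamental pair from Re and Im of e^((-4+5i)t)v: X_1 = e^(-4t)(cos(5t)·(1,3) + sin(5t)·(1,2)), X_2 = e^(-4t)(sin(5t)·(1,3) - cos(5t)·(1,2)).
General solution: C_1X_1 + C_2X_2.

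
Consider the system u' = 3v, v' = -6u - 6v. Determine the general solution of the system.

u(t) = c_1e^(-3t)sin(3t) - c_2e^(-3t)cos(3t), v(t) = -c_1e^(-3t)sin(3t) + c_1e^(-3t)cos(3t) + c_2e^(-3t)sin(3t) + c_2e^(-3t)cos(3t)

Coefficient matrix A = [[0, 3], [-6, -6]].
Characteristic polynomial det(A - λI) = λ^2 + 6λ + 18 = 0.
Eigenvalues λ = -3 ± 3i (complex conjugate pair).
For λ=-3+3i: an eigenvector is (0,1) - i(1,-1) = (0 - i, 1 + i).
A real fundamental pair from Re and Im of e^((-3+3i)t)v: X_1 = e^(-3t)(cos(3t)·(0,1) + sin(3t)·(1,-1)), X_2 = e^(-3t)(sin(3t)·(0,1) - cos(3t)·(1,-1)).
General solution: c_1X_1 + c_2X_2.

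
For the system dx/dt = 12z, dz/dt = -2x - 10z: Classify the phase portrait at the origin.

A = [[0,12],[-2,-10]]; det(A-λI) = λ^2 + 10λ + 24.
λ = -6, -4: both negative.

stable node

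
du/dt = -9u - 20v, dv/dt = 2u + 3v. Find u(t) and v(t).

u(t) = K_1e^(-3t)sin(2t) + 3K_1e^(-3t)cos(2t) + 3K_2e^(-3t)sin(2t) - K_2e^(-3t)cos(2t), v(t) = -K_1e^(-3t)cos(2t) - K_2e^(-3t)sin(2t)

Coefficient matrix A = [[-9, -20], [2, 3]].
Characteristic polynomial det(A - λI) = λ^2 + 6λ + 13 = 0.
Eigenvalues λ = -3 ± 2i (complex conjugate pair).
For λ=-3+2i: an eigenvector is (3,-1) - i(1,0) = (3 - i, -1).
A real fundamental pair from Re and Im of e^((-3+2i)t)v: X_1 = e^(-3t)(cos(2t)·(3,-1) + sin(2t)·(1,0)), X_2 = e^(-3t)(sin(2t)·(3,-1) - cos(2t)·(1,0)).
General solution: K_1X_1 + K_2X_2.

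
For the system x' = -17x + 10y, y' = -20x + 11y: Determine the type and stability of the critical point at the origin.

stable spiral

A = [[-17,10],[-20,11]]; det(A-λI) = λ^2 + 6λ + 13.
λ = -3 ± 2i: negative real part.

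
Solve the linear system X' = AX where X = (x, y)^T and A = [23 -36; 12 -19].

Coefficient matrix A = [[23, -36], [12, -19]].
Characteristic polynomial det(A - λI) = λ^2 - 4λ - 5 = 0.
Eigenvalues λ = 5, -1.
For λ=5: (A-λI) row 1 is [18, -36], so an eigenvector is (-2, -1).
For λ=-1: (A-λI) row 1 is [24, -36], so an eigenvector is (3, 2).
General solution: C_1e^(5t)(-2,-1) + C_2e^(-t)(3,2).

x(t) = -2C_1e^(5t) + 3C_2e^(-t), y(t) = -C_1e^(5t) + 2C_2e^(-t)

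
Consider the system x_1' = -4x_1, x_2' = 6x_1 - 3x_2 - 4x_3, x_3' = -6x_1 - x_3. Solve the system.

Coefficient matrix A = [[-4, 0, 0], [6, -3, -4], [-6, 0, -1]].
det(A - λI) = 0 gives eigenvalues λ = -4, -3, -1.
For λ=-4: eigenvector (1,2,2).
For λ=-3: eigenvector (0,1,0).
For λ=-1: eigenvector (0,-2,1).
General solution: C_1e^(-4t)(1,2,2) + C_2e^(-3t)(0,1,0) + C_3e^(-t)(0,-2,1).

x_1(t) = C_1e^(-4t), x_2(t) = 2C_1e^(-4t) + C_2e^(-3t) - 2C_3e^(-t), x_3(t) = 2C_1e^(-4t) + C_3e^(-t)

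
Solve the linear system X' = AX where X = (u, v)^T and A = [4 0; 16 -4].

Coefficient matrix A = [[4, 0], [16, -4]].
Characteristic polynomial det(A - λI) = λ^2 - 16 = 0.
Eigenvalues λ = 4, -4.
For λ=4: (A-λI) row 2 is [16, -8], so an eigenvector is (-1, -2).
For λ=-4: (A-λI) row 1 is [8, 0], so an eigenvector is (0, -1).
General solution: c_1e^(4t)(-1,-2) + c_2e^(-4t)(0,-1).

u(t) = -c_1e^(4t), v(t) = -2c_1e^(4t) - c_2e^(-4t)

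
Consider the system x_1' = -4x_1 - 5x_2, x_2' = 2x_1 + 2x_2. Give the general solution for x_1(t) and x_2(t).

Coefficient matrix A = [[-4, -5], [2, 2]].
Characteristic polynomial det(A - λI) = λ^2 + 2λ + 2 = 0.
Eigenvalues λ = -1 ± i (complex conjugate pair).
For λ=-1+i: an eigenvector is (-2,1) - i(1,-1) = (-2 - i, 1 + i).
A real fundamental pair from Re and Im of e^((-1+i)t)v: X_1 = e^(-t)(cos(t)·(-2,1) + sin(t)·(1,-1)), X_2 = e^(-t)(sin(t)·(-2,1) - cos(t)·(1,-1)).
General solution: C_1X_1 + C_2X_2.

x_1(t) = C_1e^(-t)sin(t) - 2C_1e^(-t)cos(t) - 2C_2e^(-t)sin(t) - C_2e^(-t)cos(t), x_2(t) = -C_1e^(-t)sin(t) + C_1e^(-t)cos(t) + C_2e^(-t)sin(t) + C_2e^(-t)cos(t)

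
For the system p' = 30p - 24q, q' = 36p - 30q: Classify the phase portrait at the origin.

A = [[30,-24],[36,-30]]; det(A-λI) = λ^2 - 36.
λ = -6, 6: opposite signs.

saddle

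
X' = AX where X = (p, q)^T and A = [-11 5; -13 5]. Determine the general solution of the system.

p(t) = 2K_1e^(-3t)sin(t) + K_1e^(-3t)cos(t) + K_2e^(-3t)sin(t) - 2K_2e^(-3t)cos(t), q(t) = 3K_1e^(-3t)sin(t) + 2K_1e^(-3t)cos(t) + 2K_2e^(-3t)sin(t) - 3K_2e^(-3t)cos(t)

Coefficient matrix A = [[-11, 5], [-13, 5]].
Characteristic polynomial det(A - λI) = λ^2 + 6λ + 10 = 0.
Eigenvalues λ = -3 ± i (complex conjugate pair).
For λ=-3+i: an eigenvector is (1,2) - i(2,3) = (1 - 2i, 2 - 3i).
A real fundamental pair from Re and Im of e^((-3+i)t)v: X_1 = e^(-3t)(cos(t)·(1,2) + sin(t)·(2,3)), X_2 = e^(-3t)(sin(t)·(1,2) - cos(t)·(2,3)).
General solution: K_1X_1 + K_2X_2.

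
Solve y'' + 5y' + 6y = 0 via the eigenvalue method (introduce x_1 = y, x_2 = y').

y(t) = c_1e^(-3t) + c_2e^(-2t)

Let x_1 = y, x_2 = y'. Then x_1' = x_2 and x_2' = -6x_1 - 5x_2.
A = [[0,1],[-6,-5]]; det(A-λI) = λ^2 + 5λ + 6.
Eigenvalues λ = -3, -2 with eigenvectors (1,-3), (1,-2).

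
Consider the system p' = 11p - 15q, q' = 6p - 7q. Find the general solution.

p(t) = -c_1e^(2t)sin(3t) - 2c_1e^(2t)cos(3t) - 2c_2e^(2t)sin(3t) + c_2e^(2t)cos(3t), q(t) = -c_1e^(2t)sin(3t) - c_1e^(2t)cos(3t) - c_2e^(2t)sin(3t) + c_2e^(2t)cos(3t)

Coefficient matrix A = [[11, -15], [6, -7]].
Characteristic polynomial det(A - λI) = λ^2 - 4λ + 13 = 0.
Eigenvalues λ = 2 ± 3i (complex conjugate pair).
For λ=2+3i: an eigenvector is (-2,-1) - i(-1,-1) = (-2 + i, -1 + i).
A real fundamental pair from Re and Im of e^((2+3i)t)v: X_1 = e^(2t)(cos(3t)·(-2,-1) + sin(3t)·(-1,-1)), X_2 = e^(2t)(sin(3t)·(-2,-1) - cos(3t)·(-1,-1)).
General solution: c_1X_1 + c_2X_2.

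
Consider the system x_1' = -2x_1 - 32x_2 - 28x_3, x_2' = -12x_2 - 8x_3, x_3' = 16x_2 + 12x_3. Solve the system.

x_1(t) = C_1e^(-2t) - 2C_2e^(-4t) - 4C_3e^(4t), x_2(t) = -C_2e^(-4t) - C_3e^(4t), x_3(t) = C_2e^(-4t) + 2C_3e^(4t)

Coefficient matrix A = [[-2, -32, -28], [0, -12, -8], [0, 16, 12]].
det(A - λI) = 0 gives eigenvalues λ = -2, -4, 4.
For λ=-2: eigenvector (1,0,0).
For λ=-4: eigenvector (-2,-1,1).
For λ=4: eigenvector (-4,-1,2).
General solution: C_1e^(-2t)(1,0,0) + C_2e^(-4t)(-2,-1,1) + C_3e^(4t)(-4,-1,2).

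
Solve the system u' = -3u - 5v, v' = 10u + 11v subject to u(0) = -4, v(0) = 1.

u(t) = 23e^(4t)sin(t) - 4e^(4t)cos(t), v(t) = -33e^(4t)sin(t) + e^(4t)cos(t)

Coefficient matrix A = [[-3, -5], [10, 11]].
Characteristic polynomial det(A - λI) = λ^2 - 8λ + 17 = 0.
Eigenvalues λ = 4 ± i (complex conjugate pair).
For λ=4+i: an eigenvector is (-2,3) - i(-1,1) = (-2 + i, 3 - i).
A real fundamental pair from Re and Im of e^((4+i)t)v: X_1 = e^(4t)(cos(t)·(-2,3) + sin(t)·(-1,1)), X_2 = e^(4t)(sin(t)·(-2,3) - cos(t)·(-1,1)).
General solution: C_1X_1 + C_2X_2.
Applying u(0)=-4, v(0)=1 gives C_1=-3, C_2=-10.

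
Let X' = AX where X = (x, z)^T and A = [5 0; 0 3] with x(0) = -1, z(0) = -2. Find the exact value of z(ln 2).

-16

A = [[5,0],[0,3]]; eigenvalues λ = 3, 5.
Eigenvectors: (0,1) for λ=3, (-1,0) for λ=5.
From the initial condition, c_1 = -2, c_2 = 1.
z(ln 2) = (-2)(2^3)(1) + (1)(2^5)(0) = -16.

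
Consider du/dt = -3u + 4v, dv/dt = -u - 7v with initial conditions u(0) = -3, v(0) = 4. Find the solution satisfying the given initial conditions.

u(t) = 10te^(-5t) - 3e^(-5t), v(t) = -5te^(-5t) + 4e^(-5t)

Coefficient matrix A = [[-3, 4], [-1, -7]].
Characteristic polynomial det(A - λI) = λ^2 + 10λ + 25 = 0.
Single eigenvalue λ = -5 with algebraic multiplicity 2.
Eigenvector v = (-2,1); generalized eigenvector w with (A-λI)w=v is (-1,0).
General solution: e^(-5t)[c_1·v + c_2·(t·v + w)].
Applying u(0)=-3, v(0)=4 gives c_1=4, c_2=-5.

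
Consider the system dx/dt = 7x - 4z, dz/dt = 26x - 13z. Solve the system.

Coefficient matrix A = [[7, -4], [26, -13]].
Characteristic polynomial det(A - λI) = λ^2 + 6λ + 13 = 0.
Eigenvalues λ = -3 ± 2i (complex conjugate pair).
For λ=-3+2i: an eigenvector is (1,2) - i(1,3) = (1 - i, 2 - 3i).
A real fundamental pair from Re and Im of e^((-3+2i)t)v: X_1 = e^(-3t)(cos(2t)·(1,2) + sin(2t)·(1,3)), X_2 = e^(-3t)(sin(2t)·(1,2) - cos(2t)·(1,3)).
General solution: K_1X_1 + K_2X_2.

x(t) = K_1e^(-3t)sin(2t) + K_1e^(-3t)cos(2t) + K_2e^(-3t)sin(2t) - K_2e^(-3t)cos(2t), z(t) = 3K_1e^(-3t)sin(2t) + 2K_1e^(-3t)cos(2t) + 2K_2e^(-3t)sin(2t) - 3K_2e^(-3t)cos(2t)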